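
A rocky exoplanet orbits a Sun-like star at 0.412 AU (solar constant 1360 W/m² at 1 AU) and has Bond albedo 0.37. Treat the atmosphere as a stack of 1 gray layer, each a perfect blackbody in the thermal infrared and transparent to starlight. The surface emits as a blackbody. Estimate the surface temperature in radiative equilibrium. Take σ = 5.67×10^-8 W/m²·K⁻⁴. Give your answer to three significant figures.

459 kelvin

Irradiance scales as 1/d², so S = 1360 W/m² × (1/0.412)² = 8012 W/m².
OLR = S(1−α)/4 = 1262 W/m²; the top layer radiates at T_e = 386.2 K.
Layer-by-layer balance gives σT_s⁴ = (N+1)σT_e⁴, so T_s = 2^¼·386.2 = 459.3 K.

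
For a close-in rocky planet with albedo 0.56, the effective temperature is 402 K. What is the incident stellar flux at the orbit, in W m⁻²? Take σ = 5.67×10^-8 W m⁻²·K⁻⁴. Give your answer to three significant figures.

From S(1−α)/4 = σT⁴: S = 4σT⁴/(1−α).
σT⁴ = 5.67×10⁻⁸·(402)⁴ = 1481 W m⁻².
S = 4·1481/0.44 = 13460 W m⁻².

13500 W m⁻²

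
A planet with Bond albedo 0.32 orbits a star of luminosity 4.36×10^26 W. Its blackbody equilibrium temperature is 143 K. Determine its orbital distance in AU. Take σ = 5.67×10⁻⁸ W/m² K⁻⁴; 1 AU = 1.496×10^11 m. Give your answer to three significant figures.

Required flux: S = 4σT⁴/(1−α) = 139.5 W/m².
Then d = [L/(4πS)]^(1/2) = 4.988×10^11 m, i.e. 3.334 AU.

3.33 AU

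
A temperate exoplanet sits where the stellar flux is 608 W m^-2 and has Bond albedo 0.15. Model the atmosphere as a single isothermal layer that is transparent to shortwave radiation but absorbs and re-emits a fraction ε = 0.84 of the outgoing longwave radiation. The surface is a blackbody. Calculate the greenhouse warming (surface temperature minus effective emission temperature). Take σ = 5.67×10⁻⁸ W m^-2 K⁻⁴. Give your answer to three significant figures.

Effective emission temperature (TOA balance): σT_e⁴ = S(1−α)/4 = 129.2 W m^-2 → T_e = 218.5 K.
The surface balance (absorbed SW + ε·downward IR = σT_s⁴) with T_a⁴ = T_s⁴/2 reduces to T_s = T_e·[2/(2−ε)]^¼ = 250.4 K.
The atmosphere warms the surface by 31.87 K.

31.9 K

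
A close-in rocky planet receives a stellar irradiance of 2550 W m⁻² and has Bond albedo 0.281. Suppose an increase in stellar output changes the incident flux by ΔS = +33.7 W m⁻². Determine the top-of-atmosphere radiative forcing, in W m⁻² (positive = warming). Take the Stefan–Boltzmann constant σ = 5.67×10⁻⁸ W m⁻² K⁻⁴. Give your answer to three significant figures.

6.06 W m⁻²

ΔF = Δ[S(1−α)]/4 = (1−0.281)·+33.7/4 = 6.058 W m⁻².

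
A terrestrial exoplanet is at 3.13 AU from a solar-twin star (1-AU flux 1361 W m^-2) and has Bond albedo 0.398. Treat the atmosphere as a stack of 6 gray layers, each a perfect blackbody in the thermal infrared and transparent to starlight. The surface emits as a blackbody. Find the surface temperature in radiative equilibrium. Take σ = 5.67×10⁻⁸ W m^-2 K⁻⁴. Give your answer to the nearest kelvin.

225 kelvin

By the inverse-square law, S = 1361/3.13² = 138.9 W m^-2.
The effective emission temperature is T_e = [S(1−α)/(4σ)]^¼ = 138.6 K.
Layer-by-layer balance gives σT_s⁴ = (N+1)σT_e⁴, so T_s = 7^¼·138.6 = 225.4 K.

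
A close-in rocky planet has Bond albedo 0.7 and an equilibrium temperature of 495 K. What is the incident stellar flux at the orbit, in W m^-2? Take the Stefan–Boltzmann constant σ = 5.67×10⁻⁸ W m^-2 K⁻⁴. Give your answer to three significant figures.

From S(1−α)/4 = σT⁴: S = 4σT⁴/(1−α).
The emitted flux is σT⁴ = 3404 W m^-2.
So S = 4×3404/(1−0.7) = 45390 W m^-2.

45400 W m^-2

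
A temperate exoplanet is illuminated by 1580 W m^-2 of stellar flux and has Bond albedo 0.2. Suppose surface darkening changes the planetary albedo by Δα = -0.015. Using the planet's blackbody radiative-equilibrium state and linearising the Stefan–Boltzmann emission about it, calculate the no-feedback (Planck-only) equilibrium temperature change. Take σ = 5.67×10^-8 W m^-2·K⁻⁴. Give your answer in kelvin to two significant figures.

1.3 K

Reference equilibrium: T_e = [S(1−α)/(4σ)]^(1/4) = 273.2 K.
TOA radiative forcing: ΔF = −S·Δα/4 = −1580·(-0.015)/4 = 5.925 W m^-2.
Planck response: λ_P = 4σT_e³ = 4·5.67×10⁻⁸·(273.2)³ = 4.626 W m^-2/K.
Hence the no-feedback warming is ΔF/(4σT_e³) = 1.28 K.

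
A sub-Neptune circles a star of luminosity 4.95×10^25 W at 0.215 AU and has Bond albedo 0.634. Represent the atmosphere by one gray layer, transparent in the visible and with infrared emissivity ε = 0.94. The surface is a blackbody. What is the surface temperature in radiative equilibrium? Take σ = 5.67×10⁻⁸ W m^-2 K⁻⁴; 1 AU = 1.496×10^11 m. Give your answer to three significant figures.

328 K

d = 0.215 × 1.496×10^11 m = 3.216×10^10 m.
S = L/(4πd²) = 3808 W m^-2.
At the top of the atmosphere, σT_e⁴ = S(1−α)/4 = 348.4 W m^-2, giving T_e = 280.0 K.
Surface balance with a leaky layer gives σT_s⁴ = σT_e⁴·2/(2−ε), so T_s = T_e·[2/(2−0.94)]^(1/4) = 328.1 K.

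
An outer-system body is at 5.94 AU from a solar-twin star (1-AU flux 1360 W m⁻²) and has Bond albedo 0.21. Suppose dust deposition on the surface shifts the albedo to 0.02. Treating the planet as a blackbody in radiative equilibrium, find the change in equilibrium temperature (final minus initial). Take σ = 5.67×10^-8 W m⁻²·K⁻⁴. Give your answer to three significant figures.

5.96 K

Flux at the orbit: S = 1360/(5.94)² = 38.54 W m⁻².
With α = 0.21, T₁ = 107.6 K.
After:  T₂ = [38.54·0.98/(4σ)]^(1/4) = 113.6 K.
ΔT = T₂ − T₁ = 5.959 K.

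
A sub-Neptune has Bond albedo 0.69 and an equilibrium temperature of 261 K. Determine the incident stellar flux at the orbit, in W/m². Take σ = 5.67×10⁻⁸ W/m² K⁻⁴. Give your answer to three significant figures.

Invert the energy balance for S: S = 4σT⁴/(1−α).
The emitted flux is σT⁴ = 263.1 W/m².
S = 4·263.1/0.31 = 3395 W/m².

3400 W/m²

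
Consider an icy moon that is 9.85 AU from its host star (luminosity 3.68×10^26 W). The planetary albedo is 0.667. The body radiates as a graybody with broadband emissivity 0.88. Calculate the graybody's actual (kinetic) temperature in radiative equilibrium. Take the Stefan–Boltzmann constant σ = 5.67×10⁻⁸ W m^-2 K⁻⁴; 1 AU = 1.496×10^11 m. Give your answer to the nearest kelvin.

69 K

d = 9.85 × 1.496×10^11 m = 1.474×10^12 m.
S = L/(4πd²) = 13.49 W m^-2.
Absorbed flux (global mean): S(1−α)/4 = 13.49·0.333/4 = 1.123 W m^-2.
Radiative balance εσT⁴ = 1.123 gives T = [1.123/(0.88·σ)]^(1/4) = 68.87 K.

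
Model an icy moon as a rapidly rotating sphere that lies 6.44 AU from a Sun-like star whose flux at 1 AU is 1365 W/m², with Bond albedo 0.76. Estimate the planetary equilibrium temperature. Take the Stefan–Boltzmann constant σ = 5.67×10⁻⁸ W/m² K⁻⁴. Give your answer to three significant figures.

Irradiance scales as 1/d², so S = 1365 W/m² × (1/6.44)² = 32.91 W/m².
The planet absorbs (1−α)S over its disc πR² and re-emits over 4πR², so the mean absorbed flux is (1−0.76)·32.91/4 = 1.975 W/m².
Set σT⁴ = 1.975 → T = (1.975/σ)^(1/4) = 76.82 K.

76.8 K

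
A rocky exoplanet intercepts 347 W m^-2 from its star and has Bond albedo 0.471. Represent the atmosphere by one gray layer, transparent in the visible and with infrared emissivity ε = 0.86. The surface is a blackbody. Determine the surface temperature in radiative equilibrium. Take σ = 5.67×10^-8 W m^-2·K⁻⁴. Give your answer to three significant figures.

194 K

At the top of the atmosphere, σT_e⁴ = S(1−α)/4 = 45.89 W m^-2, giving T_e = 168.7 K.
The surface balance (absorbed SW + ε·downward IR = σT_s⁴) with T_a⁴ = T_s⁴/2 reduces to T_s = T_e·[2/(2−ε)]^¼ = 194.1 K.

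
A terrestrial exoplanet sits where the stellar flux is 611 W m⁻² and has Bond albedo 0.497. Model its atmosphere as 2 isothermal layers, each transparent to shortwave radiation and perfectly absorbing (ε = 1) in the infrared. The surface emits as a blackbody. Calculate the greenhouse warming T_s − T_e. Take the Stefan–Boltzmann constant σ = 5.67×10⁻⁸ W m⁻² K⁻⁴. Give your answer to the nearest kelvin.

61 kelvin

OLR = S(1−α)/4 = 76.83 W m⁻²; the top layer radiates at T_e = 191.9 K.
T_s = (N+1)^(1/4)·T_e = 252.5 K.
Warming: T_s − T_e = 60.64 K.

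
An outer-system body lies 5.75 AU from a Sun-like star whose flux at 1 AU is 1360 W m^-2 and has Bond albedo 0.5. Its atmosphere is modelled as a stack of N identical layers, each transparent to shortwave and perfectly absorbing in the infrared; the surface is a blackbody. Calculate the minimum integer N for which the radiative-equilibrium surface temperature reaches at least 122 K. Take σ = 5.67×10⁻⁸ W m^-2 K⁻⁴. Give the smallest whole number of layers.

2

By the inverse-square law, S = 1360/5.75² = 41.13 W m^-2.
OLR = S(1−α)/4 = 5.142 W m^-2; the top layer radiates at T_e = 97.58 K.
Since T_s⁴ = (N+1)T_e⁴, we need N ≥ (T_s/T_e)⁴ − 1 = 1.443.
So N ≥ 1.443; the smallest integer is N = 2.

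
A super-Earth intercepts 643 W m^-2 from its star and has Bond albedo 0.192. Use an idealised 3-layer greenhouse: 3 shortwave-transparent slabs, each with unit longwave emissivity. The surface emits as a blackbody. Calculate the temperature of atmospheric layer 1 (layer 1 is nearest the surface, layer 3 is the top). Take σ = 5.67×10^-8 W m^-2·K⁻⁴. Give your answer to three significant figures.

The effective emission temperature is T_e = [S(1−α)/(4σ)]^¼ = 218.8 K.
The net upward flux σT_e⁴ is constant between every pair of levels, so T_k⁴ = (N+1−k)T_e⁴.
With k = 1: T_1 = (3+1−1)^¼·218.8 K = 287.9 K.

288 K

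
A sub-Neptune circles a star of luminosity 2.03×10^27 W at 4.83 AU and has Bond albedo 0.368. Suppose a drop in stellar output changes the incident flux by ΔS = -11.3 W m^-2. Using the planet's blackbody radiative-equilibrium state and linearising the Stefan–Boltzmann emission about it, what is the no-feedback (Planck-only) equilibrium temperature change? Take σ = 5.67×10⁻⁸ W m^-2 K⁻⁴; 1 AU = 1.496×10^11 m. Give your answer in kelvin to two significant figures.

d = 4.83 × 1.496×10^11 m = 7.226×10^11 m.
Spreading L over a sphere of radius d: S = 2.03×10^27/(4π·7.23×10^11²) = 309.4 W m^-2.
Unperturbed T_e = [309.4·(1−0.368)/(4σ)]^¼ = 171.4 K.
ΔF = Δ[S(1−α)]/4 = (1−0.368)·-11.3/4 = -1.785 W m^-2.
Linearising σT⁴ gives d(σT⁴)/dT = 4σT_e³ = 1.141 W m^-2 per K.
So ΔT₀ = -1.785/1.141 = -1.56 K.

-1.6 K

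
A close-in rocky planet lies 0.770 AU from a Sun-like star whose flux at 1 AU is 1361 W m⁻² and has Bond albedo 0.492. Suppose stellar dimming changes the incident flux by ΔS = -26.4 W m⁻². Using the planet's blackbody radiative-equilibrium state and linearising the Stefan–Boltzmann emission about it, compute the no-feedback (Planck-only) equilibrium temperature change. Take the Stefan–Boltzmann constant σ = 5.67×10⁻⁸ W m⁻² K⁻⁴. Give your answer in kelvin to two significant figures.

-0.77 K

By the inverse-square law, S = 1361/0.770² = 2295 W m⁻².
Reference equilibrium: T_e = [S(1−α)/(4σ)]^(1/4) = 267.8 K.
TOA radiative forcing: ΔF = (1−α)ΔS/4 = 0.508·(-26.4)/4 = -3.353 W m⁻².
Planck response: λ_P = 4σT_e³ = 4·5.67×10⁻⁸·(267.8)³ = 4.355 W m⁻²/K.
Hence the no-feedback warming is ΔF/(4σT_e³) = -0.770 K.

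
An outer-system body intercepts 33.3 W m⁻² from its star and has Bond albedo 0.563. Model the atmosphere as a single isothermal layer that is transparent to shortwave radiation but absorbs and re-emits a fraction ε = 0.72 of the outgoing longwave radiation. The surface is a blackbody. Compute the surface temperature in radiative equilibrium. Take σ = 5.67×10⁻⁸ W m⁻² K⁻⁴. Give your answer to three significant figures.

The planet radiates to space at T_e = [S(1−α)/(4σ)]^(1/4) = 89.50 K.
The surface balance (absorbed SW + ε·downward IR = σT_s⁴) with T_a⁴ = T_s⁴/2 reduces to T_s = T_e·[2/(2−ε)]^¼ = 100.1 K.

100 K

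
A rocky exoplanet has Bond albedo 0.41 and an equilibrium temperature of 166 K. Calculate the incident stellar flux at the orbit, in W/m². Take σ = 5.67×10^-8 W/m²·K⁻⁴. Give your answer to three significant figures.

From S(1−α)/4 = σT⁴: S = 4σT⁴/(1−α).
The emitted flux is σT⁴ = 43.05 W/m².
S = 4·43.05/0.59 = 291.9 W/m².

292 W/m²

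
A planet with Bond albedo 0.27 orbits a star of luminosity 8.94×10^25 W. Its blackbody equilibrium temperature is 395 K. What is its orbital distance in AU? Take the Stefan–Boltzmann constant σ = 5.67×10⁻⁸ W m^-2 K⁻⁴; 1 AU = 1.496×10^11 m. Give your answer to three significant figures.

0.205 AU

Energy balance gives S = 4σT⁴/(1−α) = 7563 W m^-2.
Then d = [L/(4πS)]^(1/2) = 3.067×10^10 m, i.e. 0.2050 AU.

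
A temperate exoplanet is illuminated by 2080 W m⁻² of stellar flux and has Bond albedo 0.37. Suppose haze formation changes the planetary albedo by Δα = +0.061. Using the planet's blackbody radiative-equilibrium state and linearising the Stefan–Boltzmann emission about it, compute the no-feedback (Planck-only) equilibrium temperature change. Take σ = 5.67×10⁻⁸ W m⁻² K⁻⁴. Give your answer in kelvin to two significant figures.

The baseline emission temperature is T_e = 275.7 K.
TOA radiative forcing: ΔF = −S·Δα/4 = −2080·(+0.061)/4 = -31.72 W m⁻².
Planck response: λ_P = 4σT_e³ = 4·5.67×10⁻⁸·(275.7)³ = 4.753 W m⁻²/K.
Hence the no-feedback warming is ΔF/(4σT_e³) = -6.67 K.

-6.7 K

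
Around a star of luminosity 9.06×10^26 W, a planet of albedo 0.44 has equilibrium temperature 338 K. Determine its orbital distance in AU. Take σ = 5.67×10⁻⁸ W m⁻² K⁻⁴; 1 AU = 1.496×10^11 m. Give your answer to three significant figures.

0.781 AU

The flux needed for this T is 4σT⁴/(1−0.44) = 5286 W m⁻².
S = L/(4πd²) → d = √(L/4πS) = √(9.06×10^26/(4π·5286)) = 1.168×10^11 m = 0.7807 AU.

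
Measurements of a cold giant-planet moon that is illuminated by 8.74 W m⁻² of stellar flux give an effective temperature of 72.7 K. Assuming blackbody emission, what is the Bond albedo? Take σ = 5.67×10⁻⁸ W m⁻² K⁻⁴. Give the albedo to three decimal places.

From σT⁴ = S(1−α)/4 we invert for α: 1−α = 4σT⁴/S.
4σT⁴ = 4·5.67×10⁻⁸·(72.7)⁴ = 6.335 W m⁻².
Hence α = 1 − 6.335/8.740 = 0.2751.

0.275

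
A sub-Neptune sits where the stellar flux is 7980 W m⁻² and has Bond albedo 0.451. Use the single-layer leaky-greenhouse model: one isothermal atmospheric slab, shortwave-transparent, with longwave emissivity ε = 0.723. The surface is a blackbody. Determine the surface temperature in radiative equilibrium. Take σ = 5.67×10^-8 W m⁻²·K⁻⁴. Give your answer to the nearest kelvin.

417 kelvin

At the top of the atmosphere, σT_e⁴ = S(1−α)/4 = 1095 W m⁻², giving T_e = 372.8 K.
The surface balance (absorbed SW + ε·downward IR = σT_s⁴) with T_a⁴ = T_s⁴/2 reduces to T_s = T_e·[2/(2−ε)]^¼ = 417.1 K.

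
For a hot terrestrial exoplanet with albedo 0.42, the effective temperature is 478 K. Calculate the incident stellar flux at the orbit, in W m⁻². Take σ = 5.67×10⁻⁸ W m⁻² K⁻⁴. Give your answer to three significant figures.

20400 W m⁻²

From S(1−α)/4 = σT⁴: S = 4σT⁴/(1−α).
The emitted flux is σT⁴ = 2960 W m⁻².
So S = 4×2960/(1−0.42) = 20410 W m⁻².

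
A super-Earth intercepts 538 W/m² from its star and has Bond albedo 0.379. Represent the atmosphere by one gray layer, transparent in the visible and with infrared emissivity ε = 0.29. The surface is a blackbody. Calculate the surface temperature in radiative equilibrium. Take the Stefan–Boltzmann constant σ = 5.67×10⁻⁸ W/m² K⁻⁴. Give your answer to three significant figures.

At the top of the atmosphere, σT_e⁴ = S(1−α)/4 = 83.52 W/m², giving T_e = 195.9 K.
For a single slab of emissivity ε, T_s⁴ = 2T_e⁴/(2−ε); thus T_s = 195.9·(1.17)^(1/4) = 203.7 K.

204 kelvin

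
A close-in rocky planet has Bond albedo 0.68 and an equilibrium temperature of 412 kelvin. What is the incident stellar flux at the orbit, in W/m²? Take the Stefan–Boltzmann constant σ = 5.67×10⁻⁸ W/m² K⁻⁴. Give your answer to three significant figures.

20400 W/m²

From S(1−α)/4 = σT⁴: S = 4σT⁴/(1−α).
σT⁴ = 5.67×10⁻⁸·(412)⁴ = 1634 W/m².
S = 4·1634/0.32 = 20420 W/m².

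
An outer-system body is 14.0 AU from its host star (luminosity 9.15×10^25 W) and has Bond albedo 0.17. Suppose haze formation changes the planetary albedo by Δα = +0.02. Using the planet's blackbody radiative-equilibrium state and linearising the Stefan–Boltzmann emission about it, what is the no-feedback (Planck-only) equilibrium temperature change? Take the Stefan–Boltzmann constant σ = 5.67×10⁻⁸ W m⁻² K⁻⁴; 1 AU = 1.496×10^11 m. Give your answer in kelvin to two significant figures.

-0.30 kelvin

Orbital distance: d = 14.0 AU = 2.094×10^12 m.
Flux at the orbit: S = L/(4πd²) = 9.15×10^25/(4π·(2.09×10^12)²) = 1.660 W m⁻².
Reference equilibrium: T_e = [S(1−α)/(4σ)]^(1/4) = 49.65 K.
ΔF = −(S/4)Δα = −(1.660/4)×(+0.02) = -0.008300 W m⁻².
Planck response: λ_P = 4σT_e³ = 4·5.67×10⁻⁸·(49.65)³ = 0.02775 W m⁻²/K.
So ΔT₀ = -0.008300/0.02775 = -0.299 K.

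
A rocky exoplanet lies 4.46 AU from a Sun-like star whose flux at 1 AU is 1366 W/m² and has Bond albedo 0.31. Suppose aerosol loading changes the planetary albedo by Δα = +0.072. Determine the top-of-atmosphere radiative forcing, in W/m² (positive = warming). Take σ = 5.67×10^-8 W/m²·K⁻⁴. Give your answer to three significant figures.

Flux at the orbit: S = 1366/(4.46)² = 68.67 W/m².
TOA radiative forcing: ΔF = −S·Δα/4 = −68.67·(+0.072)/4 = -1.236 W/m².

-1.24 W/m²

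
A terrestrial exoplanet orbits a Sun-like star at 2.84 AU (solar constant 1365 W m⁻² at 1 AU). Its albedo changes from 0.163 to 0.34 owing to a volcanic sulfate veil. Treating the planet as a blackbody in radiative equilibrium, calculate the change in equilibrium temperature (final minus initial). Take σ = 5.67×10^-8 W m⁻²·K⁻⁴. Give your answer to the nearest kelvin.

-9 kelvin

Irradiance scales as 1/d², so S = 1365 W m⁻² × (1/2.84)² = 169.2 W m⁻².
Before: T₁ = [169.2·0.837/(4σ)]^(1/4) = 158.1 K.
After:  T₂ = [169.2·0.66/(4σ)]^(1/4) = 149.0 K.
ΔT = T₂ − T₁ = -9.116 K.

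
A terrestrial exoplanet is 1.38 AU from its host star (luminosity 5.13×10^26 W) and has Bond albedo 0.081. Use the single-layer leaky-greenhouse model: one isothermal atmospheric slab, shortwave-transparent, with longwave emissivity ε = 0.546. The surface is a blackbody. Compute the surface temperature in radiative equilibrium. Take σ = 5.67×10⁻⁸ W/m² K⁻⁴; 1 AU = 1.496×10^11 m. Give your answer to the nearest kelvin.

Orbital distance: d = 1.38 AU = 2.064×10^11 m.
Spreading L over a sphere of radius d: S = 5.13×10^26/(4π·2.06×10^11²) = 957.8 W/m².
Effective emission temperature (TOA balance): σT_e⁴ = S(1−α)/4 = 220.1 W/m² → T_e = 249.6 K.
The surface balance (absorbed SW + ε·downward IR = σT_s⁴) with T_a⁴ = T_s⁴/2 reduces to T_s = T_e·[2/(2−ε)]^¼ = 270.3 K.

270 K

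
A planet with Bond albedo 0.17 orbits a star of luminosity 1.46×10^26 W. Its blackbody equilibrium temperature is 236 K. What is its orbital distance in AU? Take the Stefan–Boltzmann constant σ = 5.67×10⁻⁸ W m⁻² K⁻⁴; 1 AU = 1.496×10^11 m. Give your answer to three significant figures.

Required flux: S = 4σT⁴/(1−α) = 847.6 W m⁻².
From L = 4πd²S, d = √(1.46×10^26/(4π·847.6)) = 1.171×10^11 m = 0.7826 AU.

0.783 AU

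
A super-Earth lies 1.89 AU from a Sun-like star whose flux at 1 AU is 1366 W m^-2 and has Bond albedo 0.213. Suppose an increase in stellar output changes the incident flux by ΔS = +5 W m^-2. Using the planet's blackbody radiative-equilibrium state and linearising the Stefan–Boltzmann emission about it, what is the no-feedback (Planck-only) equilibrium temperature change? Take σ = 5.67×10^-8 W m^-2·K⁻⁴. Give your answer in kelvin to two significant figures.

0.62 K

Irradiance scales as 1/d², so S = 1366 W m^-2 × (1/1.89)² = 382.4 W m^-2.
Reference equilibrium: T_e = [S(1−α)/(4σ)]^(1/4) = 190.9 K.
Only a fraction (1−α) is absorbed and it's spread over 4πR², so ΔF = (1−α)ΔS/4 = 0.9838 W m^-2.
Linearising σT⁴ gives d(σT⁴)/dT = 4σT_e³ = 1.577 W m^-2 per K.
Hence the no-feedback warming is ΔF/(4σT_e³) = 0.624 K.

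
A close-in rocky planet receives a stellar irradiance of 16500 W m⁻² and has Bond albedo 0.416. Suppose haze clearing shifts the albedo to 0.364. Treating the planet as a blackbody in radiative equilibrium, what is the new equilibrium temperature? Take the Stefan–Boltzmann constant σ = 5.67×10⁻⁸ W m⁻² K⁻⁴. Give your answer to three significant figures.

T₂ = [S(1−α₂)/(4σ)]^(1/4) = [16500·0.636/(4σ)]^(1/4) = 463.8 K.

464 kelvin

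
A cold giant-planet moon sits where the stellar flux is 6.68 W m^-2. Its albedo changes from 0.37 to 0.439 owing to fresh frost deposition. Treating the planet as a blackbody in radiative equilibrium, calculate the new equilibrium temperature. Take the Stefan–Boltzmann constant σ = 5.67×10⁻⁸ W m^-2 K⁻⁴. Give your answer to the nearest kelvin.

New equilibrium: T₂ = [(1−0.439)·6.680/(4σ)]^(1/4) = 63.76 K.

64 K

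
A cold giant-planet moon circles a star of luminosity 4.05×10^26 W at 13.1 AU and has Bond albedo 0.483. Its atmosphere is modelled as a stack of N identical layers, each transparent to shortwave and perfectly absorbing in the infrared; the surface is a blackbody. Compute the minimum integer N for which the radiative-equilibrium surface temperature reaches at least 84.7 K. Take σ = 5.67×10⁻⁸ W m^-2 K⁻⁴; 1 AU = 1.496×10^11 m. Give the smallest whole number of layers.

2

d = 13.1 × 1.496×10^11 m = 1.960×10^12 m.
S = L/(4πd²) = 8.391 W m^-2.
The effective emission temperature is T_e = [S(1−α)/(4σ)]^¼ = 66.13 K.
Need (N+1)T_e⁴ ≥ T_s⁴, i.e. N+1 ≥ (84.7/66.13)⁴ = 2.691.
The minimum whole number is N = 2.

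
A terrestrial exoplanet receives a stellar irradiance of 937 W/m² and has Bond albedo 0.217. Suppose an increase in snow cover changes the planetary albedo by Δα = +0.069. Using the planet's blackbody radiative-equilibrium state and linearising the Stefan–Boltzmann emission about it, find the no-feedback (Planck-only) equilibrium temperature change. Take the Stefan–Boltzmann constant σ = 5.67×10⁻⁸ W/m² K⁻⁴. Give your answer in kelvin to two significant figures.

-5.3 kelvin

Unperturbed T_e = [937.0·(1−0.217)/(4σ)]^¼ = 238.5 K.
TOA radiative forcing: ΔF = −S·Δα/4 = −937.0·(+0.069)/4 = -16.16 W/m².
Linearising σT⁴ gives d(σT⁴)/dT = 4σT_e³ = 3.076 W/m² per K.
So ΔT₀ = -16.16/3.076 = -5.25 K.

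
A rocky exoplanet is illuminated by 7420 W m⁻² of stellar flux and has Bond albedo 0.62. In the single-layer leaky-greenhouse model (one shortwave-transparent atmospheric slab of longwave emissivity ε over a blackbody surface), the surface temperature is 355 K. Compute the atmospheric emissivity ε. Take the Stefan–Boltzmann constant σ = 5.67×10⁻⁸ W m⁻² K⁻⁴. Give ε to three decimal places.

TOA balance gives T_e = 333.9 K.
Since (2−ε)/2 = (T_e/T_s)⁴ = 0.7828, ε = 0.4345.

0.434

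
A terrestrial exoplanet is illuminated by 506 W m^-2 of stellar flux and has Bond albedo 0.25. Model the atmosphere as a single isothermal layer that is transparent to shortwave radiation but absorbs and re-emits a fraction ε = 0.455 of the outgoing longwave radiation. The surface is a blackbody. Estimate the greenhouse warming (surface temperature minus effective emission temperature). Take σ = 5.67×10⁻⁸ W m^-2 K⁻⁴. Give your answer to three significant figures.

Effective emission temperature (TOA balance): σT_e⁴ = S(1−α)/4 = 94.88 W m^-2 → T_e = 202.3 K.
The surface balance (absorbed SW + ε·downward IR = σT_s⁴) with T_a⁴ = T_s⁴/2 reduces to T_s = T_e·[2/(2−ε)]^¼ = 215.7 K.
T_s − T_e = 215.7 − 202.3 = 13.48 K.

13.5 kelvin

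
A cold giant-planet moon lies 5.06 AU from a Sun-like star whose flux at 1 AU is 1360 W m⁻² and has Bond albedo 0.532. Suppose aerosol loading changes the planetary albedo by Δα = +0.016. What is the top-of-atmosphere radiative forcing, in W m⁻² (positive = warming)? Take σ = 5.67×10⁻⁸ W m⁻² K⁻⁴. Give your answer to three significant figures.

Flux at the orbit: S = 1360/(5.06)² = 53.12 W m⁻².
TOA radiative forcing: ΔF = −S·Δα/4 = −53.12·(+0.016)/4 = -0.2125 W m⁻².

-0.212 W m⁻²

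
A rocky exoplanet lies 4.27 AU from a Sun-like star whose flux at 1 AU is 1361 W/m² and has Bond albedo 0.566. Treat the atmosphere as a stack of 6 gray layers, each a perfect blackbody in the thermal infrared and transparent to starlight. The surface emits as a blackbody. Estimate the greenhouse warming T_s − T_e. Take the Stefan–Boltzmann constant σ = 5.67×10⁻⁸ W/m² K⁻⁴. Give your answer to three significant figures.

Flux at the orbit: S = 1361/(4.27)² = 74.65 W/m².
Top-of-atmosphere balance: σT_e⁴ = S(1−α)/4 = 8.099 W/m² → T_e = 109.3 K.
T_s = (N+1)^(1/4)·T_e = 177.8 K.
So the greenhouse effect raises the surface by 177.8 − 109.3 = 68.50 K.

68.5 K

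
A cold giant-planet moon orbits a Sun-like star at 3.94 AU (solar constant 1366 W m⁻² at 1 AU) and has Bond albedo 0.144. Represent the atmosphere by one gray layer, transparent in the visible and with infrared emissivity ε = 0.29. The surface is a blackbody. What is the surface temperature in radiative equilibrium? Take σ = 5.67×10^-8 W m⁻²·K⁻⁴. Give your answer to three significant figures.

Irradiance scales as 1/d², so S = 1366 W m⁻² × (1/3.94)² = 88.00 W m⁻².
Effective emission temperature (TOA balance): σT_e⁴ = S(1−α)/4 = 18.83 W m⁻² → T_e = 135.0 K.
For a single slab of emissivity ε, T_s⁴ = 2T_e⁴/(2−ε); thus T_s = 135.0·(1.17)^(1/4) = 140.4 K.

140 kelvin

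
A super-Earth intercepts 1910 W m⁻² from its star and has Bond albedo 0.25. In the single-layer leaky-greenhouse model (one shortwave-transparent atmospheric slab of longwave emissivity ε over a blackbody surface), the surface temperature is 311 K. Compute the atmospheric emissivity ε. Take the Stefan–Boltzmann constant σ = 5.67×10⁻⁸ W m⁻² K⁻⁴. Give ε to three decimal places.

0.650

First, T_e = [1910·(1−0.25)/(4σ)]^(1/4) = 281.9 K.
T_s⁴ = T_e⁴·2/(2−ε) → ε = 2 − 2(T_e/T_s)⁴ = 2 − 2·(281.9/311)⁴ = 0.6497.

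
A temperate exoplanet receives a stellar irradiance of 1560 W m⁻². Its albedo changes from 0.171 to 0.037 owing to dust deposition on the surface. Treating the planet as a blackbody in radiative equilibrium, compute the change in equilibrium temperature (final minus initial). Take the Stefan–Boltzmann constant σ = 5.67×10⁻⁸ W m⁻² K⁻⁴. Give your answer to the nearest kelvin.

Before: T₁ = [1560·0.829/(4σ)]^(1/4) = 274.8 K.
With α = 0.037, T₂ = 285.3 K.
Change: 285.3 − 274.8 = 10.49 K.

10 K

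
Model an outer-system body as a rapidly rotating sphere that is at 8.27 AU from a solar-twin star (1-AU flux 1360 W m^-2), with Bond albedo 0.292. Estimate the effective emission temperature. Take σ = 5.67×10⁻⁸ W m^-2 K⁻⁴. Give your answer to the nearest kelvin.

89 K

By the inverse-square law, S = 1360/8.27² = 19.89 W m^-2.
The planet absorbs (1−α)S over its disc πR² and re-emits over 4πR², so the mean absorbed flux is (1−0.292)·19.89/4 = 3.520 W m^-2.
Set σT⁴ = 3.520 → T = (3.520/σ)^(1/4) = 88.76 K.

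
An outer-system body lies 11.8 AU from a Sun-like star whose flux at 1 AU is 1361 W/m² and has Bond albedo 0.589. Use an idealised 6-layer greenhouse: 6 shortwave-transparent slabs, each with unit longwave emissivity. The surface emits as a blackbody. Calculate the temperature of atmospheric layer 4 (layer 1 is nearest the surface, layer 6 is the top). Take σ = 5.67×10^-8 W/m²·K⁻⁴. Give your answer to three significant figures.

By the inverse-square law, S = 1361/11.8² = 9.774 W/m².
Top-of-atmosphere balance: σT_e⁴ = S(1−α)/4 = 1.004 W/m² → T_e = 64.87 K.
The net upward flux σT_e⁴ is constant between every pair of levels, so T_k⁴ = (N+1−k)T_e⁴.
With k = 4: T_4 = (6+1−4)^¼·64.87 K = 85.38 K.

85.4 K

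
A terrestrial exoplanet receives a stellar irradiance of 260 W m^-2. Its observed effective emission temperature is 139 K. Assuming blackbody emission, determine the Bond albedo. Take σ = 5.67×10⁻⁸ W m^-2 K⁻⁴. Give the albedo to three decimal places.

0.674

Energy balance: S(1−α)/4 = σT⁴, so 1−α = 4σT⁴/S.
σT⁴ = 21.17 W m^-2, so 4σT⁴ = 84.66 W m^-2.
1−α = 84.66/260.0 = 0.3256, so α = 0.6744.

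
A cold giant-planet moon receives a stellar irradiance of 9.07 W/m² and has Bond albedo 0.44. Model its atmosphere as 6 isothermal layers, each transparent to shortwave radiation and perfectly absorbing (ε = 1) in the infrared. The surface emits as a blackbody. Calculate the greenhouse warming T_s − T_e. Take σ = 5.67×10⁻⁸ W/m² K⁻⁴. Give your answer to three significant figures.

Top-of-atmosphere balance: σT_e⁴ = S(1−α)/4 = 1.270 W/m² → T_e = 68.79 K.
T_s = (N+1)^(1/4)·T_e = 111.9 K.
So the greenhouse effect raises the surface by 111.9 − 68.79 = 43.10 K.

43.1 K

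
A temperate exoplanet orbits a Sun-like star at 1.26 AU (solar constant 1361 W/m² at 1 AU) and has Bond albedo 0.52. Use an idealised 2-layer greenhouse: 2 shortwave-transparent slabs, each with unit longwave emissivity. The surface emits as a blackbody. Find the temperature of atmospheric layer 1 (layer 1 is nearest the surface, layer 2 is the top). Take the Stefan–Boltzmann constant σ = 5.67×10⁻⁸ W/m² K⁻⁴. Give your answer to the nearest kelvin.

Flux at the orbit: S = 1361/(1.26)² = 857.3 W/m².
OLR = S(1−α)/4 = 102.9 W/m²; the top layer radiates at T_e = 206.4 K.
In the N-layer model, layer k (counted from the surface) has T_k = (N+1−k)^(1/4)·T_e.
T_1 = (2)^(1/4)·206.4 = 245.4 K.

245 kelvin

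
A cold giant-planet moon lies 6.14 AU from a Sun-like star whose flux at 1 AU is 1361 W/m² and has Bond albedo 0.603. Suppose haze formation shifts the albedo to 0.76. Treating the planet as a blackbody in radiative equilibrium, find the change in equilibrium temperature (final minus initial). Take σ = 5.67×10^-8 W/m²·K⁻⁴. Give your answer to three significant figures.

By the inverse-square law, S = 1361/6.14² = 36.10 W/m².
Before: T₁ = [36.10·0.397/(4σ)]^(1/4) = 89.16 K.
Final:   T₂ = [S(1−0.76)/(4σ)]^(1/4) = 78.62 K.
Change: 78.62 − 89.16 = -10.54 K.

-10.5 kelvin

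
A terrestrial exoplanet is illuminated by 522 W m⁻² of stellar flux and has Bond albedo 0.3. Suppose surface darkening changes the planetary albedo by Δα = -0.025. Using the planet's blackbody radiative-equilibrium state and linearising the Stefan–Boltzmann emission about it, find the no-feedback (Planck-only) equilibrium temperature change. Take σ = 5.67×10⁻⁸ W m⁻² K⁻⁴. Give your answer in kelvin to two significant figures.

The baseline emission temperature is T_e = 200.3 K.
The change in absorbed flux is Δ[S(1−α)/4] = −SΔα/4 = 3.263 W m⁻².
The Planck feedback parameter is 4σT_e³ = 1.824 W m⁻²/K.
Hence the no-feedback warming is ΔF/(4σT_e³) = 1.79 K.

1.8 K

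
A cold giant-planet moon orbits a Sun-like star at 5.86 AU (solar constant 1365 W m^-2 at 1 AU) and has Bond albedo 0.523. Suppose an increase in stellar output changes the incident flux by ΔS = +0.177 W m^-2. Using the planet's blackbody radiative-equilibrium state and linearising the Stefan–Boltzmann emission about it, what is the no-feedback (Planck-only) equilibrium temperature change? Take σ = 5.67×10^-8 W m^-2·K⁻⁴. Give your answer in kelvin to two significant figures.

0.11 K

Flux at the orbit: S = 1365/(5.86)² = 39.75 W m^-2.
Reference equilibrium: T_e = [S(1−α)/(4σ)]^(1/4) = 95.62 K.
TOA radiative forcing: ΔF = (1−α)ΔS/4 = 0.477·(+0.177)/4 = 0.02111 W m^-2.
Planck response: λ_P = 4σT_e³ = 4·5.67×10⁻⁸·(95.62)³ = 0.1983 W m^-2/K.
Hence the no-feedback warming is ΔF/(4σT_e³) = 0.106 K.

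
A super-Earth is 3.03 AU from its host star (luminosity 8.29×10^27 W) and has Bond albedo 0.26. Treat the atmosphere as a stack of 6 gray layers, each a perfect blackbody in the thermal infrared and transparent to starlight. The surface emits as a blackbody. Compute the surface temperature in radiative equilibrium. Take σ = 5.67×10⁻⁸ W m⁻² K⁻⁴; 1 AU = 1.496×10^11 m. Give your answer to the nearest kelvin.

d = 3.03 × 1.496×10^11 m = 4.533×10^11 m.
Spreading L over a sphere of radius d: S = 8.29×10^27/(4π·4.53×10^11²) = 3211 W m⁻².
OLR = S(1−α)/4 = 594.0 W m⁻²; the top layer radiates at T_e = 319.9 K.
For an N-layer opaque stack, T_s⁴ = (N+1)T_e⁴, hence T_s = (7)^(1/4)×319.9 K = 520.4 K.

520 kelvin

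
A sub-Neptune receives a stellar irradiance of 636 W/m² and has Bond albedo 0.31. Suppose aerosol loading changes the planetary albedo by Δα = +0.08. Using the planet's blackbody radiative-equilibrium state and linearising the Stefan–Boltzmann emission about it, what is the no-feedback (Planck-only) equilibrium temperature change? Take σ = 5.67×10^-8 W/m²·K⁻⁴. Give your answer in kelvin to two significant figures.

-6.1 K

The baseline emission temperature is T_e = 209.7 K.
ΔF = −(S/4)Δα = −(636.0/4)×(+0.08) = -12.72 W/m².
The Planck feedback parameter is 4σT_e³ = 2.092 W/m²/K.
So ΔT₀ = -12.72/2.092 = -6.08 K.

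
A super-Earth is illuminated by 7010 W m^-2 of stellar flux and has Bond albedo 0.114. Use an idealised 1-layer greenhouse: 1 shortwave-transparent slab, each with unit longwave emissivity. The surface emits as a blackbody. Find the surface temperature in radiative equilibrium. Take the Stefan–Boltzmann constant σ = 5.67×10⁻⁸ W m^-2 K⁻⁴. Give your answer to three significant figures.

484 K

The effective emission temperature is T_e = [S(1−α)/(4σ)]^¼ = 406.8 K.
For an N-layer opaque stack, T_s⁴ = (N+1)T_e⁴, hence T_s = (2)^(1/4)×406.8 K = 483.8 K.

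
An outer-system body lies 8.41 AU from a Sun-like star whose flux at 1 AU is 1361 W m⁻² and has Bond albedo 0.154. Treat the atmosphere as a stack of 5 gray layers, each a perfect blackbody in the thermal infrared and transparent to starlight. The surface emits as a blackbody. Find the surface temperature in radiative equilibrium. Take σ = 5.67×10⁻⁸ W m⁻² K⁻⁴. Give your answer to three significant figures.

144 K

Irradiance scales as 1/d², so S = 1361 W m⁻² × (1/8.41)² = 19.24 W m⁻².
Top-of-atmosphere balance: σT_e⁴ = S(1−α)/4 = 4.070 W m⁻² → T_e = 92.04 K.
With N = 5 opaque layers, T_s = (N+1)^(1/4)·T_e = 6^(1/4)·92.04 = 144.1 K.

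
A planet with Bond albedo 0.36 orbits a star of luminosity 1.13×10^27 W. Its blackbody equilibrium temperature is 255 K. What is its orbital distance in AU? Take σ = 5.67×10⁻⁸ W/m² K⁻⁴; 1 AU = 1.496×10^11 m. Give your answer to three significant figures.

Required flux: S = 4σT⁴/(1−α) = 1498 W/m².
From L = 4πd²S, d = √(1.13×10^27/(4π·1498)) = 2.450×10^11 m = 1.638 AU.

1.64 AU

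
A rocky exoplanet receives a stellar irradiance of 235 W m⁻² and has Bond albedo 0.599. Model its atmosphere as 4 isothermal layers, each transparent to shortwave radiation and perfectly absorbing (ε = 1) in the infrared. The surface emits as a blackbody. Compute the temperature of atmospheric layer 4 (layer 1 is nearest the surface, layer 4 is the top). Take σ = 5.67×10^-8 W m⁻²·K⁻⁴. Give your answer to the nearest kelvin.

143 K

OLR = S(1−α)/4 = 23.56 W m⁻²; the top layer radiates at T_e = 142.8 K.
Each opaque layer satisfies 2T_j⁴ = T_{j−1}⁴ + T_{j+1}⁴, giving T_k⁴ = (N+1−k)T_e⁴.
With k = 4: T_4 = (4+1−4)^¼·142.8 K = 142.8 K.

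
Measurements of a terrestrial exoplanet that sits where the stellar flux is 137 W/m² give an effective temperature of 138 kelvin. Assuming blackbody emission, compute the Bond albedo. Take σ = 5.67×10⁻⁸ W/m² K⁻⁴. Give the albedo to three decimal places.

Rearranging the radiative balance, α = 1 − 4σT⁴/S.
4σT⁴ = 4·5.67×10⁻⁸·(138)⁴ = 82.25 W/m².
1−α = 82.25/137.0 = 0.6004, so α = 0.3996.

0.400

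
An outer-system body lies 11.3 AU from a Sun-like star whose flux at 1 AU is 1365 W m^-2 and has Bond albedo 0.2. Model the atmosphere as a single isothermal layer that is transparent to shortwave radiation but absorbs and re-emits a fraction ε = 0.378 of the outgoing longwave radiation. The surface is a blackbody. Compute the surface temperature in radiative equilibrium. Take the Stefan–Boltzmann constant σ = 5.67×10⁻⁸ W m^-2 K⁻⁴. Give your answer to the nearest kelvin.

Flux at the orbit: S = 1365/(11.3)² = 10.69 W m^-2.
Effective emission temperature (TOA balance): σT_e⁴ = S(1−α)/4 = 2.138 W m^-2 → T_e = 78.36 K.
The surface balance (absorbed SW + ε·downward IR = σT_s⁴) with T_a⁴ = T_s⁴/2 reduces to T_s = T_e·[2/(2−ε)]^¼ = 82.58 K.

83 kelvin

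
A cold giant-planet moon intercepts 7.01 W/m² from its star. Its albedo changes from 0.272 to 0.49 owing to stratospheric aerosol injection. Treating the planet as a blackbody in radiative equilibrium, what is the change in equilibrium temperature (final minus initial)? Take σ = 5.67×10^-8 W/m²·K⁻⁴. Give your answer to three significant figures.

Initial: T₁ = [S(1−0.272)/(4σ)]^(1/4) = 68.87 K.
Final:   T₂ = [S(1−0.49)/(4σ)]^(1/4) = 63.01 K.
ΔT = T₂ − T₁ = -5.863 K.

-5.86 K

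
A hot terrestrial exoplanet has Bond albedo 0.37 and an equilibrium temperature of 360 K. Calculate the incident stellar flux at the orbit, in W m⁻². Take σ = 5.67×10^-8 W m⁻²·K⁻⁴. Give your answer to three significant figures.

6050 W m⁻²

From S(1−α)/4 = σT⁴: S = 4σT⁴/(1−α).
σT⁴ = 5.67×10⁻⁸·(360)⁴ = 952.3 W m⁻².
S = 4·952.3/0.63 = 6047 W m⁻².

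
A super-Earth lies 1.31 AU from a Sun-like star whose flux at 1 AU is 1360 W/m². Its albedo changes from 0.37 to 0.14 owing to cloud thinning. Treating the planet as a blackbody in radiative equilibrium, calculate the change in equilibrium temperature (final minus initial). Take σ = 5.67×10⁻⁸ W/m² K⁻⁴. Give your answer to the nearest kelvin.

Irradiance scales as 1/d², so S = 1360 W/m² × (1/1.31)² = 792.5 W/m².
Initial: T₁ = [S(1−0.37)/(4σ)]^(1/4) = 216.6 K.
Final:   T₂ = [S(1−0.14)/(4σ)]^(1/4) = 234.1 K.
ΔT = T₂ − T₁ = 17.53 K.

18 kelvin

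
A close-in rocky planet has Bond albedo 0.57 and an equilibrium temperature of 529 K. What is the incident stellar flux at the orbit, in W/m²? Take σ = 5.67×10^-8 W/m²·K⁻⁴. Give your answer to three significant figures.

Invert the energy balance for S: S = 4σT⁴/(1−α).
The emitted flux is σT⁴ = 4440 W/m².
S = 4·4440/0.43 = 41300 W/m².

41300 W/m²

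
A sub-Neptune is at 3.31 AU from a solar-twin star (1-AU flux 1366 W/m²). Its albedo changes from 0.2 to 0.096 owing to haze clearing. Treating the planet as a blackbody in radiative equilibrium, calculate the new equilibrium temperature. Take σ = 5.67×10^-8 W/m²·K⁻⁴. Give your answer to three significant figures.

Irradiance scales as 1/d², so S = 1366 W/m² × (1/3.31)² = 124.7 W/m².
T₂ = [S(1−α₂)/(4σ)]^(1/4) = [124.7·0.904/(4σ)]^(1/4) = 149.3 K.

149 K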